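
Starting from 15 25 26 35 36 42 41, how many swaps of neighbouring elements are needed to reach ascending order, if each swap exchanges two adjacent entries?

Each adjacent swap fixes exactly one inversion, so the minimum swap count equals the number of inversions.
Count inversions — for each element, later elements that are smaller:
15: none → 0
25: none → 0
26: none → 0
35: none → 0
36: none → 0
42: 41 → 1
41: none → 0
Total inversions: 0 + 0 + 0 + 0 + 0 + 1 + 0 = 1

Adjacent swaps: 1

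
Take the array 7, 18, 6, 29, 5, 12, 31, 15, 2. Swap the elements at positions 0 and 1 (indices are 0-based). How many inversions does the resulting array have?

20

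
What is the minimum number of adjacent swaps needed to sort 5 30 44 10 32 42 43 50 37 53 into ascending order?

Minimum adjacent swaps = number of inversions (each swap of adjacent out-of-order elements removes one inversion and no swap can remove more).
Count inversions — for each element, later elements that are smaller:
5: none → 0
30: 10 → 1
44: 10, 32, 42, 43, 37 → 5
10: none → 0
32: none → 0
42: 37 → 1
43: 37 → 1
50: 37 → 1
37: none → 0
53: none → 0
Total inversions: 0 + 1 + 5 + 0 + 0 + 1 + 1 + 1 + 0 + 0 = 9

9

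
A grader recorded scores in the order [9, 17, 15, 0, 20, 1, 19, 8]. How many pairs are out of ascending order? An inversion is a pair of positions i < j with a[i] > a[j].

For each element, count later entries that are smaller:
9: 3
17: 4
15: 3
0: 0
20: 3
1: 0
19: 1
8: 0
Sum: 3 + 4 + 3 + 0 + 3 + 0 + 1 + 0 = 14

14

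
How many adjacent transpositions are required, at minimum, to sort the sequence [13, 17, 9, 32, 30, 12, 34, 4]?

14 adjacent swaps

The minimum number of adjacent swaps to sort an array equals its inversion count, since every such swap removes exactly one inversion.
Count inversions — for each element, later elements that are smaller:
13: 9, 12, 4 → 3
17: 9, 12, 4 → 3
9: 4 → 1
32: 30, 12, 4 → 3
30: 12, 4 → 2
12: 4 → 1
34: 4 → 1
4: none → 0
Total inversions: 3 + 3 + 1 + 3 + 2 + 1 + 1 + 0 = 14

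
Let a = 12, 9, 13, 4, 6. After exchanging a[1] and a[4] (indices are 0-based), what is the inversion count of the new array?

6 inversions

Positions 1 and 4 hold 9 and 6; after swapping, the array is [12, 6, 13, 4, 9].
Sweep left to right; for each value list the smaller values that follow it:
12: 3
6: 1
13: 2
4: 0
9: 0
Sum: 3 + 1 + 2 + 0 + 0 = 6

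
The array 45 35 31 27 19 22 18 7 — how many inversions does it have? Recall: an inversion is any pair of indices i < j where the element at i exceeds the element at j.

Element-by-element contributions:
45 → 35, 31, 27, 19, 22, 18, 7 → 7
35 → 31, 27, 19, 22, 18, 7 → 6
31 → 27, 19, 22, 18, 7 → 5
27 → 19, 22, 18, 7 → 4
19 → 18, 7 → 2
22 → 18, 7 → 2
18 → 7 → 1
7 → none → 0
Sum: 7 + 6 + 5 + 4 + 2 + 2 + 1 + 0 = 27

There are 27 out-of-order pairs.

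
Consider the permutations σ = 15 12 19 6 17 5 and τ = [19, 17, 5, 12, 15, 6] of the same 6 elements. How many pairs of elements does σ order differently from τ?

Discordant pairs: 9

Assign each item its position (1..6) in the first ordering, then rewrite the second ordering as that position sequence:
positions: 15→1, 12→2, 19→3, 6→4, 17→5, 5→6
second ordering as positions: [3, 5, 6, 2, 1, 4]
Discordant pairs = inversions in this position sequence.
3: 2, 1 → 2
5: 2, 1, 4 → 3
6: 2, 1, 4 → 3
2: 1 → 1
1: 0
4: 0
Total: 2 + 3 + 3 + 1 + 0 + 0 = 9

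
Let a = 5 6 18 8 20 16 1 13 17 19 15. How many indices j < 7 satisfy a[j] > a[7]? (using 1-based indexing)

The element at index 7 is 1.
Elements before it: 5, 6, 18, 8, 20, 16
Those larger than 1: 5, 6, 18, 8, 20, 16

6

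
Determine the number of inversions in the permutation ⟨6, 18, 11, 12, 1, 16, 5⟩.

12 out-of-order pairs

Out-of-order index pairs (0-indexed):
(0,4): 6 > 1
(0,6): 6 > 5
(1,2): 18 > 11
(1,3): 18 > 12
(1,4): 18 > 1
(1,5): 18 > 16
(1,6): 18 > 5
(2,4): 11 > 1
(2,6): 11 > 5
(3,4): 12 > 1
(3,6): 12 > 5
(5,6): 16 > 5
That's 12 pairs.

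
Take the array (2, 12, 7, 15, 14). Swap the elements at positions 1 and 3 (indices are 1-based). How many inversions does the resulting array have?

Positions 1 and 3 hold 2 and 7; after swapping, the array is [7, 12, 2, 15, 14].
Count, for each position, how many later elements it exceeds:
7 → 2 → 1
12 → 2 → 1
2 → none → 0
15 → 14 → 1
14 → none → 0
Sum: 1 + 1 + 0 + 1 + 0 = 3

Inversions: 3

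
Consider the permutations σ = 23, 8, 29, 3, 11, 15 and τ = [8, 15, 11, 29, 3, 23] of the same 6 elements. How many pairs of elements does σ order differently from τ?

Assign each item its position (1..6) in the first ordering, then rewrite the second ordering as that position sequence:
positions: 23→1, 8→2, 29→3, 3→4, 11→5, 15→6
second ordering as positions: [2, 6, 5, 3, 4, 1]
Discordant pairs = inversions in this position sequence.
2: 1 → 1
6: 5, 3, 4, 1 → 4
5: 3, 4, 1 → 3
3: 1 → 1
4: 1 → 1
1: 0
Total: 1 + 4 + 3 + 1 + 1 + 0 = 10

10 discordant pairs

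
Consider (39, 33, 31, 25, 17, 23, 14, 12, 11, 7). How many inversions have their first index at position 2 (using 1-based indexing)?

The element at index 2 is 33.
Elements after it: 31, 25, 17, 23, 14, 12, 11, 7
Those smaller than 33: 31, 25, 17, 23, 14, 12, 11, 7

8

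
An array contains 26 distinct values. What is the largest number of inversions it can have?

325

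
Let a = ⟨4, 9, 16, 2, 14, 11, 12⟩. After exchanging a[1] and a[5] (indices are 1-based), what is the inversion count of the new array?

11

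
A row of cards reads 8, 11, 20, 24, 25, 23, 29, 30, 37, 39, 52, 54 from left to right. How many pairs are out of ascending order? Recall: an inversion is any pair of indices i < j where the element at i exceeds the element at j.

Count, for each position, how many later elements it exceeds:
8 → none → 0
11 → none → 0
20 → none → 0
24 → 23 → 1
25 → 23 → 1
23 → none → 0
29 → none → 0
30 → none → 0
37 → none → 0
39 → none → 0
52 → none → 0
54 → none → 0
Sum: 0 + 0 + 0 + 1 + 1 + 0 + 0 + 0 + 0 + 0 + 0 + 0 = 2

2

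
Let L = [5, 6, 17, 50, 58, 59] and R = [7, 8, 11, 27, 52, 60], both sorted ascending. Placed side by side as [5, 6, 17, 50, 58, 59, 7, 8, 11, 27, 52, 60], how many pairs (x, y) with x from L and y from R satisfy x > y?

There are 17 cross-inversions.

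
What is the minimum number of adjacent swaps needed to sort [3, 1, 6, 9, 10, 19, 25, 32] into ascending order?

Each adjacent swap fixes exactly one inversion, so the minimum swap count equals the number of inversions.
Count inversions — for each element, later elements that are smaller:
3: 1 → 1
1: none → 0
6: none → 0
9: none → 0
10: none → 0
19: none → 0
25: none → 0
32: none → 0
Total inversions: 1 + 0 + 0 + 0 + 0 + 0 + 0 + 0 = 1

1 swap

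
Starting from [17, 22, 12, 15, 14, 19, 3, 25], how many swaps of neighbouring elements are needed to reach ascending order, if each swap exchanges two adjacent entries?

14 adjacent swaps

Each adjacent swap fixes exactly one inversion, so the minimum swap count equals the number of inversions.
Count inversions — for each element, later elements that are smaller:
17: 12, 15, 14, 3 → 4
22: 12, 15, 14, 19, 3 → 5
12: 3 → 1
15: 14, 3 → 2
14: 3 → 1
19: 3 → 1
3: none → 0
25: none → 0
Total inversions: 4 + 5 + 1 + 2 + 1 + 1 + 0 + 0 = 14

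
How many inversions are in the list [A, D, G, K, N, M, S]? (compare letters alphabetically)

1 out-of-order pair

Out-of-order index pairs (1-indexed):
(5,6): N > M
That's 1 pair.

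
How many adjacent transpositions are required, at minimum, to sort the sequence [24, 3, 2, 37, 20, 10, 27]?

9 swaps

Each adjacent swap fixes exactly one inversion, so the minimum swap count equals the number of inversions.
Count inversions — for each element, later elements that are smaller:
24: 3, 2, 20, 10 → 4
3: 2 → 1
2: none → 0
37: 20, 10, 27 → 3
20: 10 → 1
10: none → 0
27: none → 0
Total inversions: 4 + 1 + 0 + 3 + 1 + 0 + 0 = 9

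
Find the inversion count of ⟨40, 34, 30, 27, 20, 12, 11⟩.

There are 21 inversions.

Sweep left to right; for each value list the smaller values that follow it:
40 → 34, 30, 27, 20, 12, 11 → 6
34 → 30, 27, 20, 12, 11 → 5
30 → 27, 20, 12, 11 → 4
27 → 20, 12, 11 → 3
20 → 12, 11 → 2
12 → 11 → 1
11 → none → 0
Sum: 6 + 5 + 4 + 3 + 2 + 1 + 0 = 21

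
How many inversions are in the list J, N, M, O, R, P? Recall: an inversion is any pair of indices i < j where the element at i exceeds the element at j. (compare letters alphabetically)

Sweep left to right; for each value list the smaller values that follow it:
J → none → 0
N → M → 1
M → none → 0
O → none → 0
R → P → 1
P → none → 0
Sum: 0 + 1 + 0 + 0 + 1 + 0 = 2

2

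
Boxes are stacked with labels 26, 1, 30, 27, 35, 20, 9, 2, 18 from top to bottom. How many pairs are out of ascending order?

Element-by-element contributions:
26 → 1, 20, 9, 2, 18 → 5
1 → none → 0
30 → 27, 20, 9, 2, 18 → 5
27 → 20, 9, 2, 18 → 4
35 → 20, 9, 2, 18 → 4
20 → 9, 2, 18 → 3
9 → 2 → 1
2 → none → 0
18 → none → 0
Sum: 5 + 0 + 5 + 4 + 4 + 3 + 1 + 0 + 0 = 22

22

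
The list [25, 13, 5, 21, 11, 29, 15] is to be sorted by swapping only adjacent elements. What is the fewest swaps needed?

10

The minimum number of adjacent swaps to sort an array equals its inversion count, since every such swap removes exactly one inversion.
Count inversions — for each element, later elements that are smaller:
25: 13, 5, 21, 11, 15 → 5
13: 5, 11 → 2
5: none → 0
21: 11, 15 → 2
11: none → 0
29: 15 → 1
15: none → 0
Total inversions: 5 + 2 + 0 + 2 + 0 + 1 + 0 = 10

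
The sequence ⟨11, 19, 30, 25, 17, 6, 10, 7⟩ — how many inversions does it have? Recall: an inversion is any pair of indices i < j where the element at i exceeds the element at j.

20 out-of-order pairs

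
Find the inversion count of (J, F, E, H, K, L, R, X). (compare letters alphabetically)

4 out-of-order pairs

Count, for each position, how many later elements it exceeds:
J → F, E, H → 3
F → E → 1
E → none → 0
H → none → 0
K → none → 0
L → none → 0
R → none → 0
X → none → 0
Sum: 3 + 1 + 0 + 0 + 0 + 0 + 0 + 0 = 4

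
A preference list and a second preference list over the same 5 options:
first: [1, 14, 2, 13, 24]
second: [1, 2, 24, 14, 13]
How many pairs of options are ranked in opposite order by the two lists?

Assign each item its position (1..5) in the first ordering, then rewrite the second ordering as that position sequence:
positions: 1→1, 14→2, 2→3, 13→4, 24→5
second ordering as positions: [1, 3, 5, 2, 4]
Discordant pairs = inversions in this position sequence.
1: 0
3: 2 → 1
5: 2, 4 → 2
2: 0
4: 0
Total: 0 + 1 + 2 + 0 + 0 = 3

Pairs: 3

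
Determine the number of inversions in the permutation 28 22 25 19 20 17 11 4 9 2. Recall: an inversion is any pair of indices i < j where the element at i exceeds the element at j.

42

For each element, count later entries that are smaller:
28 → 22, 25, 19, 20, 17, 11, 4, 9, 2 → 9
22 → 19, 20, 17, 11, 4, 9, 2 → 7
25 → 19, 20, 17, 11, 4, 9, 2 → 7
19 → 17, 11, 4, 9, 2 → 5
20 → 17, 11, 4, 9, 2 → 5
17 → 11, 4, 9, 2 → 4
11 → 4, 9, 2 → 3
4 → 2 → 1
9 → 2 → 1
2 → none → 0
Sum: 9 + 7 + 7 + 5 + 5 + 4 + 3 + 1 + 1 + 0 = 42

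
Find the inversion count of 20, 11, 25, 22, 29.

Element-by-element contributions:
20 → 11 → 1
11 → none → 0
25 → 22 → 1
22 → none → 0
29 → none → 0
Sum: 1 + 0 + 1 + 0 + 0 = 2

2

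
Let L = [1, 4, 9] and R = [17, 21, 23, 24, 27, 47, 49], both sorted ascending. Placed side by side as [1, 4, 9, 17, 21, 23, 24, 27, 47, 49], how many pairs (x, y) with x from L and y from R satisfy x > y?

0

Take each right-half value and tally the left-half values above it:
r = 17: none → 0
r = 21: none → 0
r = 23: none → 0
r = 24: none → 0
r = 27: none → 0
r = 47: none → 0
r = 49: none → 0
Cross-inversions: 0 + 0 + 0 + 0 + 0 + 0 + 0 = 0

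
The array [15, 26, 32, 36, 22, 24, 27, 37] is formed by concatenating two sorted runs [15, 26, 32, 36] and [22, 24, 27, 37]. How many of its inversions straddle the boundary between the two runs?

8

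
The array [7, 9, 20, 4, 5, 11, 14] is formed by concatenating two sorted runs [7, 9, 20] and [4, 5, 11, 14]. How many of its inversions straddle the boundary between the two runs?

Take each right-half value and tally the left-half values above it:
r = 4: 7, 9, 20 → 3
r = 5: 7, 9, 20 → 3
r = 11: 20 → 1
r = 14: 20 → 1
Cross-inversions: 3 + 3 + 1 + 1 = 8

8 cross-inversions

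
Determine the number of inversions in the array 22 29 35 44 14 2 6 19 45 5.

26

Count, for each position, how many later elements it exceeds:
22: 5
29: 5
35: 5
44: 5
14: 3
2: 0
6: 1
19: 1
45: 1
5: 0
Sum: 5 + 5 + 5 + 5 + 3 + 0 + 1 + 1 + 1 + 0 = 26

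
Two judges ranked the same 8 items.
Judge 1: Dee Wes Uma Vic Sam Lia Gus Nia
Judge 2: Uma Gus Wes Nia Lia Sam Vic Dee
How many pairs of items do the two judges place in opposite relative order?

Assign each item its position (1..8) in the first ordering, then rewrite the second ordering as that position sequence:
positions: Dee→1, Wes→2, Uma→3, Vic→4, Sam→5, Lia→6, Gus→7, Nia→8
second ordering as positions: [3, 7, 2, 8, 6, 5, 4, 1]
Discordant pairs = inversions in this position sequence.
3: 2, 1 → 2
7: 2, 6, 5, 4, 1 → 5
2: 1 → 1
8: 6, 5, 4, 1 → 4
6: 5, 4, 1 → 3
5: 4, 1 → 2
4: 1 → 1
1: 0
Total: 2 + 5 + 1 + 4 + 3 + 2 + 1 + 0 = 18

Discordant pairs: 18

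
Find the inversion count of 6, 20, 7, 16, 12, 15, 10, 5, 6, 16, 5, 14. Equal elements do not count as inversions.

There are 37 inversions.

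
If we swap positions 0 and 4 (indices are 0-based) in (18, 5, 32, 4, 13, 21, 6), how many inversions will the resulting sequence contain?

There are 10 inversions.

Positions 0 and 4 hold 18 and 13; after swapping, the array is [13, 5, 32, 4, 18, 21, 6].
For each element, count later entries that are smaller:
13: 3
5: 1
32: 4
4: 0
18: 1
21: 1
6: 0
Sum: 3 + 1 + 4 + 0 + 1 + 1 + 0 = 10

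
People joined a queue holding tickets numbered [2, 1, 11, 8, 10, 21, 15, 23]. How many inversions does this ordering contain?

Element-by-element contributions:
2: 1
1: 0
11: 2
8: 0
10: 0
21: 1
15: 0
23: 0
Sum: 1 + 0 + 2 + 0 + 0 + 1 + 0 + 0 = 4

4 inversions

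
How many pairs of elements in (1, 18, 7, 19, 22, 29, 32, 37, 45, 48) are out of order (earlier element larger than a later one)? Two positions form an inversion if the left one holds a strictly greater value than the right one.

For each element, count later entries that are smaller:
1: 0
18: 1
7: 0
19: 0
22: 0
29: 0
32: 0
37: 0
45: 0
48: 0
Sum: 0 + 1 + 0 + 0 + 0 + 0 + 0 + 0 + 0 + 0 = 1

1 out-of-order pair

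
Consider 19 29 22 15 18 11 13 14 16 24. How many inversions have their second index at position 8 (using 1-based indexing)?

5 such elements

The element at index 8 is 14.
Elements before it: 19, 29, 22, 15, 18, 11, 13
Those larger than 14: 19, 29, 22, 15, 18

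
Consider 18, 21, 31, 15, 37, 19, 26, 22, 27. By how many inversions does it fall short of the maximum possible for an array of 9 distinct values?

23

Maximum inversions for 9 distinct elements is C(9, 2) = 9·8/2 = 36.
Current inversions — for each element, count later smaller elements:
18: 1
21: 2
31: 5
15: 0
37: 4
19: 0
26: 1
22: 0
27: 0
Current total: 1 + 2 + 5 + 0 + 4 + 0 + 1 + 0 + 0 = 13
Shortfall: 36 − 13 = 23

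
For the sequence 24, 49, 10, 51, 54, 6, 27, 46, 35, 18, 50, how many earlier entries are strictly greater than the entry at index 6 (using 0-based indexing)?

3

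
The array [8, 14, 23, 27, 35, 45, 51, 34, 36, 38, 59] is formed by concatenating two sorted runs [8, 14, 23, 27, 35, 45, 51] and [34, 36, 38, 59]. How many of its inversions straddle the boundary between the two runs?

Take each right-half value and tally the left-half values above it:
r = 34: 35, 45, 51 → 3
r = 36: 45, 51 → 2
r = 38: 45, 51 → 2
r = 59: none → 0
Cross-inversions: 3 + 2 + 2 + 0 = 7

7 cross-inversions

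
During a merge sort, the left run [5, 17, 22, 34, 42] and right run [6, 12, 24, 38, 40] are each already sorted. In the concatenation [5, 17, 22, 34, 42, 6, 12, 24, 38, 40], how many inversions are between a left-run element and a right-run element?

12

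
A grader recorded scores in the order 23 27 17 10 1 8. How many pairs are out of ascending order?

13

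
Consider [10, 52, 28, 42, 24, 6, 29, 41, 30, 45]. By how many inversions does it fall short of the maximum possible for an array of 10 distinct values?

27

Maximum inversions for 10 distinct elements is C(10, 2) = 10·9/2 = 45.
Current inversions — for each element, count later smaller elements:
10: 1
52: 8
28: 2
42: 5
24: 1
6: 0
29: 0
41: 1
30: 0
45: 0
Current total: 1 + 8 + 2 + 5 + 1 + 0 + 0 + 1 + 0 + 0 = 18
Shortfall: 45 − 18 = 27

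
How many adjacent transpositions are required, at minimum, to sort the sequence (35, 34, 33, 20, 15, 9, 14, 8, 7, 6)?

44

Minimum adjacent swaps = number of inversions (each swap of adjacent out-of-order elements removes one inversion and no swap can remove more).
Count inversions — for each element, later elements that are smaller:
35: 34, 33, 20, 15, 9, 14, 8, 7, 6 → 9
34: 33, 20, 15, 9, 14, 8, 7, 6 → 8
33: 20, 15, 9, 14, 8, 7, 6 → 7
20: 15, 9, 14, 8, 7, 6 → 6
15: 9, 14, 8, 7, 6 → 5
9: 8, 7, 6 → 3
14: 8, 7, 6 → 3
8: 7, 6 → 2
7: 6 → 1
6: none → 0
Total inversions: 9 + 8 + 7 + 6 + 5 + 3 + 3 + 2 + 1 + 0 = 44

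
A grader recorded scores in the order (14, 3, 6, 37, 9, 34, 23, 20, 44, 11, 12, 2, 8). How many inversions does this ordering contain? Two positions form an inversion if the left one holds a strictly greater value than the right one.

For each element, count later entries that are smaller:
14: 7
3: 1
6: 1
37: 8
9: 2
34: 6
23: 5
20: 4
44: 4
11: 2
12: 2
2: 0
8: 0
Sum: 7 + 1 + 1 + 8 + 2 + 6 + 5 + 4 + 4 + 2 + 2 + 0 + 0 = 42

42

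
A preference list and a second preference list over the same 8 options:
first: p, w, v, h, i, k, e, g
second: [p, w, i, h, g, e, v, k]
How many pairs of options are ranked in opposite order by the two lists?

8 pairs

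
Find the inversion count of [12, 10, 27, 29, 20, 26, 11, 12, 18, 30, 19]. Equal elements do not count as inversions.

For each element, count later entries that are smaller:
12 → 10, 11 → 2
10 → none → 0
27 → 20, 26, 11, 12, 18, 19 → 6
29 → 20, 26, 11, 12, 18, 19 → 6
20 → 11, 12, 18, 19 → 4
26 → 11, 12, 18, 19 → 4
11 → none → 0
12 → none → 0
18 → none → 0
30 → 19 → 1
19 → none → 0
Sum: 2 + 0 + 6 + 6 + 4 + 4 + 0 + 0 + 0 + 1 + 0 = 23

Inversions: 23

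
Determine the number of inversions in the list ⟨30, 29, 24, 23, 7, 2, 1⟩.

Inversions: 21

Element-by-element contributions:
30 → 29, 24, 23, 7, 2, 1 → 6
29 → 24, 23, 7, 2, 1 → 5
24 → 23, 7, 2, 1 → 4
23 → 7, 2, 1 → 3
7 → 2, 1 → 2
2 → 1 → 1
1 → none → 0
Sum: 6 + 5 + 4 + 3 + 2 + 1 + 0 = 21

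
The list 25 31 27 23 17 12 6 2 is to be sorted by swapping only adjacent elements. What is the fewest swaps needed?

Minimum adjacent swaps = number of inversions (each swap of adjacent out-of-order elements removes one inversion and no swap can remove more).
Count inversions — for each element, later elements that are smaller:
25: 23, 17, 12, 6, 2 → 5
31: 27, 23, 17, 12, 6, 2 → 6
27: 23, 17, 12, 6, 2 → 5
23: 17, 12, 6, 2 → 4
17: 12, 6, 2 → 3
12: 6, 2 → 2
6: 2 → 1
2: none → 0
Total inversions: 5 + 6 + 5 + 4 + 3 + 2 + 1 + 0 = 26

26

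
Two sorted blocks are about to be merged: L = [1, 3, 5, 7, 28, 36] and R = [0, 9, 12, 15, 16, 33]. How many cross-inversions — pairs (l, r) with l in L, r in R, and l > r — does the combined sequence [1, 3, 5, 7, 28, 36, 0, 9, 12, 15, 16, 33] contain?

For each element r of the right run, count left-run elements greater than r:
r = 0: 1, 3, 5, 7, 28, 36 → 6
r = 9: 28, 36 → 2
r = 12: 28, 36 → 2
r = 15: 28, 36 → 2
r = 16: 28, 36 → 2
r = 33: 36 → 1
Cross-inversions: 6 + 2 + 2 + 2 + 2 + 1 = 15

15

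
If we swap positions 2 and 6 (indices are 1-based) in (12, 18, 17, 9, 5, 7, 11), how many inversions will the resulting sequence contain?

Positions 2 and 6 hold 18 and 7; after swapping, the array is [12, 7, 17, 9, 5, 18, 11].
Sweep left to right; for each value list the smaller values that follow it:
12: 4
7: 1
17: 3
9: 1
5: 0
18: 1
11: 0
Sum: 4 + 1 + 3 + 1 + 0 + 1 + 0 = 10

10 inversions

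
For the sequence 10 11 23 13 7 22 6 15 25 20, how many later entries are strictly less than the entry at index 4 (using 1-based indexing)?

The element at index 4 is 13.
Elements after it: 7, 22, 6, 15, 25, 20
Those smaller than 13: 7, 6

2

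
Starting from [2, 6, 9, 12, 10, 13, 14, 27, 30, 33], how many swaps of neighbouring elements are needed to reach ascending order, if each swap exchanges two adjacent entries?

1 adjacent swap

The minimum number of adjacent swaps to sort an array equals its inversion count, since every such swap removes exactly one inversion.
Count inversions — for each element, later elements that are smaller:
2: none → 0
6: none → 0
9: none → 0
12: 10 → 1
10: none → 0
13: none → 0
14: none → 0
27: none → 0
30: none → 0
33: none → 0
Total inversions: 0 + 0 + 0 + 1 + 0 + 0 + 0 + 0 + 0 + 0 = 1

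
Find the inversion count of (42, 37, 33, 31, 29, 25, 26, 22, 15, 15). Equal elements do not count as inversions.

43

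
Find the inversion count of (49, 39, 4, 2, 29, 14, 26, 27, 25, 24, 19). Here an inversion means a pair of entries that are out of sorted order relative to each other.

Sweep left to right; for each value list the smaller values that follow it:
49: 10
39: 9
4: 1
2: 0
29: 6
14: 0
26: 3
27: 3
25: 2
24: 1
19: 0
Sum: 10 + 9 + 1 + 0 + 6 + 0 + 3 + 3 + 2 + 1 + 0 = 35

35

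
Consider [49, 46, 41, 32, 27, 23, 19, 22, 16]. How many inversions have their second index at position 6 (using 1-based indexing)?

5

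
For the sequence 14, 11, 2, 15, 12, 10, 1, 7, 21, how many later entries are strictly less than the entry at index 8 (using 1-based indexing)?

The element at index 8 is 7.
Elements after it: 21
None of them are smaller than 7.

0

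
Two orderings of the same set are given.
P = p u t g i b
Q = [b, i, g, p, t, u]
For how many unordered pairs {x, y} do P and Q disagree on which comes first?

Assign each item its position (1..6) in the first ordering, then rewrite the second ordering as that position sequence:
positions: p→1, u→2, t→3, g→4, i→5, b→6
second ordering as positions: [6, 5, 4, 1, 3, 2]
Discordant pairs = inversions in this position sequence.
6: 5, 4, 1, 3, 2 → 5
5: 4, 1, 3, 2 → 4
4: 1, 3, 2 → 3
1: 0
3: 2 → 1
2: 0
Total: 5 + 4 + 3 + 0 + 1 + 0 = 13

Disagreeing pairs: 13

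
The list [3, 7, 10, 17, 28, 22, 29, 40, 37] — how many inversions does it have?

Sweep left to right; for each value list the smaller values that follow it:
3: 0
7: 0
10: 0
17: 0
28: 1
22: 0
29: 0
40: 1
37: 0
Sum: 0 + 0 + 0 + 0 + 1 + 0 + 0 + 1 + 0 = 2

2 out-of-order pairs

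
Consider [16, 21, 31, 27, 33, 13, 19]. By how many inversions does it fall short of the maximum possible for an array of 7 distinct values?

Maximum inversions for 7 distinct elements is C(7, 2) = 7·6/2 = 21.
Current inversions — for each element, count later smaller elements:
16: 1
21: 2
31: 3
27: 2
33: 2
13: 0
19: 0
Current total: 1 + 2 + 3 + 2 + 2 + 0 + 0 = 10
Shortfall: 21 − 10 = 11

11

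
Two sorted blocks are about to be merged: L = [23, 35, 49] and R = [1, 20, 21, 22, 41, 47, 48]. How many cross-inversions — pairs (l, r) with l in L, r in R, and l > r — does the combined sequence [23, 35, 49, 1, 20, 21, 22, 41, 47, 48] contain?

15

Take each right-half value and tally the left-half values above it:
r = 1: 23, 35, 49 → 3
r = 20: 23, 35, 49 → 3
r = 21: 23, 35, 49 → 3
r = 22: 23, 35, 49 → 3
r = 41: 49 → 1
r = 47: 49 → 1
r = 48: 49 → 1
Cross-inversions: 3 + 3 + 3 + 3 + 1 + 1 + 1 = 15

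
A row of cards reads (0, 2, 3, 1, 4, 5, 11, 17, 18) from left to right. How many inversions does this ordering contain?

Count, for each position, how many later elements it exceeds:
0 → none → 0
2 → 1 → 1
3 → 1 → 1
1 → none → 0
4 → none → 0
5 → none → 0
11 → none → 0
17 → none → 0
18 → none → 0
Sum: 0 + 1 + 1 + 0 + 0 + 0 + 0 + 0 + 0 = 2

2 out-of-order pairs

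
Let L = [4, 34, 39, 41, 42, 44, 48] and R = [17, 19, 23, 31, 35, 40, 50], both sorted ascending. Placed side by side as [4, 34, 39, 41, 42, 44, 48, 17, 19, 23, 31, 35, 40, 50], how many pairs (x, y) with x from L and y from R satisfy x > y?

For each element r of the right run, count left-run elements greater than r:
r = 17: 34, 39, 41, 42, 44, 48 → 6
r = 19: 34, 39, 41, 42, 44, 48 → 6
r = 23: 34, 39, 41, 42, 44, 48 → 6
r = 31: 34, 39, 41, 42, 44, 48 → 6
r = 35: 39, 41, 42, 44, 48 → 5
r = 40: 41, 42, 44, 48 → 4
r = 50: none → 0
Cross-inversions: 6 + 6 + 6 + 6 + 5 + 4 + 0 = 33

33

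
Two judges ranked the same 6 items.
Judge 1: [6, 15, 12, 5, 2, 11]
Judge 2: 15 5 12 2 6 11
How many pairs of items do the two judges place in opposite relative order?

5

Assign each item its position (1..6) in the first ordering, then rewrite the second ordering as that position sequence:
positions: 6→1, 15→2, 12→3, 5→4, 2→5, 11→6
second ordering as positions: [2, 4, 3, 5, 1, 6]
Discordant pairs = inversions in this position sequence.
2: 1 → 1
4: 3, 1 → 2
3: 1 → 1
5: 1 → 1
1: 0
6: 0
Total: 1 + 2 + 1 + 1 + 0 + 0 = 5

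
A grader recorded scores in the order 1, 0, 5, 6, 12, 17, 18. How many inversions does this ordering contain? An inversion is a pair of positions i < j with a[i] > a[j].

Inversions: 1

Out-of-order index pairs (1-indexed):
(1,2): 1 > 0
That's 1 pair.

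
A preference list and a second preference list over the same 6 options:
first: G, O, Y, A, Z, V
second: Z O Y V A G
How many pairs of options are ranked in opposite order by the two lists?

9 pairs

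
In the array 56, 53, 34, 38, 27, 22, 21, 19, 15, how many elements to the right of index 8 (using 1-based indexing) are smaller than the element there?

1 such element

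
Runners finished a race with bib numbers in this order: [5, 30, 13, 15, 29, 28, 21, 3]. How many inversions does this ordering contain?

15 inversions

Count, for each position, how many later elements it exceeds:
5 → 3 → 1
30 → 13, 15, 29, 28, 21, 3 → 6
13 → 3 → 1
15 → 3 → 1
29 → 28, 21, 3 → 3
28 → 21, 3 → 2
21 → 3 → 1
3 → none → 0
Sum: 1 + 6 + 1 + 1 + 3 + 2 + 1 + 0 = 15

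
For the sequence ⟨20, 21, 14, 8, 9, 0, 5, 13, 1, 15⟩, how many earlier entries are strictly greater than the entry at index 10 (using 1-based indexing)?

2

The element at index 10 is 15.
Elements before it: 20, 21, 14, 8, 9, 0, 5, 13, 1
Those larger than 15: 20, 21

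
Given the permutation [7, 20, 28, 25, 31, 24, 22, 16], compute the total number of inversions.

14 out-of-order pairs

For each element, count later entries that are smaller:
7 → none → 0
20 → 16 → 1
28 → 25, 24, 22, 16 → 4
25 → 24, 22, 16 → 3
31 → 24, 22, 16 → 3
24 → 22, 16 → 2
22 → 16 → 1
16 → none → 0
Sum: 0 + 1 + 4 + 3 + 3 + 2 + 1 + 0 = 14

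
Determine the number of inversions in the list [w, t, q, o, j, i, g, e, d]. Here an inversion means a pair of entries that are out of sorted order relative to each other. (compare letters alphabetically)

36 out-of-order pairs

For each element, count later entries that are smaller:
w: 8
t: 7
q: 6
o: 5
j: 4
i: 3
g: 2
e: 1
d: 0
Sum: 8 + 7 + 6 + 5 + 4 + 3 + 2 + 1 + 0 = 36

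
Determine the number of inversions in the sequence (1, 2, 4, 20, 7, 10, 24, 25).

Count, for each position, how many later elements it exceeds:
1: 0
2: 0
4: 0
20: 2
7: 0
10: 0
24: 0
25: 0
Sum: 0 + 0 + 0 + 2 + 0 + 0 + 0 + 0 = 2

2 inversions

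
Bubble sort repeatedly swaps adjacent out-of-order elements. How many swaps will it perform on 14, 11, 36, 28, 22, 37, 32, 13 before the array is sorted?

The minimum number of adjacent swaps to sort an array equals its inversion count, since every such swap removes exactly one inversion.
Count inversions — for each element, later elements that are smaller:
14: 11, 13 → 2
11: none → 0
36: 28, 22, 32, 13 → 4
28: 22, 13 → 2
22: 13 → 1
37: 32, 13 → 2
32: 13 → 1
13: none → 0
Total inversions: 2 + 0 + 4 + 2 + 1 + 2 + 1 + 0 = 12

12 swaps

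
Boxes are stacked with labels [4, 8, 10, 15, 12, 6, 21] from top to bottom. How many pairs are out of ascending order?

Listing every pair i<j with a[i]>a[j] (using 1-based positions):
(2,6): 8 > 6
(3,6): 10 > 6
(4,5): 15 > 12
(4,6): 15 > 6
(5,6): 12 > 6
That's 5 pairs.

5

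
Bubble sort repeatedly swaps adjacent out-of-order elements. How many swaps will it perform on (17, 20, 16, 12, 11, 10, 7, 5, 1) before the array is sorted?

35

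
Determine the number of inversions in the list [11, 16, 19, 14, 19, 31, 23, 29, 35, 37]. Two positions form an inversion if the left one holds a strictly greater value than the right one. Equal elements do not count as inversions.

There are 4 inversions.

Sweep left to right; for each value list the smaller values that follow it:
11: 0
16: 1
19: 1
14: 0
19: 0
31: 2
23: 0
29: 0
35: 0
37: 0
Sum: 0 + 1 + 1 + 0 + 0 + 2 + 0 + 0 + 0 + 0 = 4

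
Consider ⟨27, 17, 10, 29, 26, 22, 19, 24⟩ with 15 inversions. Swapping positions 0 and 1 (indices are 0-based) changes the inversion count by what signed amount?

-1

Positions 0 and 1 hold 27 and 17; after swapping, the array is [17, 27, 10, 29, 26, 22, 19, 24].
Sweep left to right; for each value list the smaller values that follow it:
17: 1
27: 5
10: 0
29: 4
26: 3
22: 1
19: 0
24: 0
Sum: 1 + 5 + 0 + 4 + 3 + 1 + 0 + 0 = 14
Change: 14 − 15 = -1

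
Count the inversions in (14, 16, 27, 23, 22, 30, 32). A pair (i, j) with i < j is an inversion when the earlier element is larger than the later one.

3 inversions

Out-of-order index pairs (1-indexed):
(3,4): 27 > 23
(3,5): 27 > 22
(4,5): 23 > 22
That's 3 pairs.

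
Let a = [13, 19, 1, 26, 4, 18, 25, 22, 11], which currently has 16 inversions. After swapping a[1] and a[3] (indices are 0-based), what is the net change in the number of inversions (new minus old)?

+1

Positions 1 and 3 hold 19 and 26; after swapping, the array is [13, 26, 1, 19, 4, 18, 25, 22, 11].
Sweep left to right; for each value list the smaller values that follow it:
13 → 1, 4, 11 → 3
26 → 1, 19, 4, 18, 25, 22, 11 → 7
1 → none → 0
19 → 4, 18, 11 → 3
4 → none → 0
18 → 11 → 1
25 → 22, 11 → 2
22 → 11 → 1
11 → none → 0
Sum: 3 + 7 + 0 + 3 + 0 + 1 + 2 + 1 + 0 = 17
Change: 17 − 16 = +1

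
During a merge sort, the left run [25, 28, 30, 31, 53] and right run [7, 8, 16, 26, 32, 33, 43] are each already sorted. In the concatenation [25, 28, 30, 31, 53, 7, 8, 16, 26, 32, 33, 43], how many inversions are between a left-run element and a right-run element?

Take each right-half value and tally the left-half values above it:
r = 7: 25, 28, 30, 31, 53 → 5
r = 8: 25, 28, 30, 31, 53 → 5
r = 16: 25, 28, 30, 31, 53 → 5
r = 26: 28, 30, 31, 53 → 4
r = 32: 53 → 1
r = 33: 53 → 1
r = 43: 53 → 1
Cross-inversions: 5 + 5 + 5 + 4 + 1 + 1 + 1 = 22

22 split inversions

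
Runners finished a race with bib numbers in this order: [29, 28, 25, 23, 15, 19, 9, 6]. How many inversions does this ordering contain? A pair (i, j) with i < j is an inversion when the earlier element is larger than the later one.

Sweep left to right; for each value list the smaller values that follow it:
29 → 28, 25, 23, 15, 19, 9, 6 → 7
28 → 25, 23, 15, 19, 9, 6 → 6
25 → 23, 15, 19, 9, 6 → 5
23 → 15, 19, 9, 6 → 4
15 → 9, 6 → 2
19 → 9, 6 → 2
9 → 6 → 1
6 → none → 0
Sum: 7 + 6 + 5 + 4 + 2 + 2 + 1 + 0 = 27

27 inversions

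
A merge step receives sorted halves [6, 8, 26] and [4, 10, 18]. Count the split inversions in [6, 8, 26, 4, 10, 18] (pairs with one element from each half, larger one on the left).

5

Take each right-half value and tally the left-half values above it:
r = 4: 6, 8, 26 → 3
r = 10: 26 → 1
r = 18: 26 → 1
Cross-inversions: 3 + 1 + 1 = 5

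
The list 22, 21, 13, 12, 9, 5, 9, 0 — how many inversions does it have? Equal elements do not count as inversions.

Sweep left to right; for each value list the smaller values that follow it:
22: 7
21: 6
13: 5
12: 4
9: 2
5: 1
9: 1
0: 0
Sum: 7 + 6 + 5 + 4 + 2 + 1 + 1 + 0 = 26

Out-of-order pairs: 26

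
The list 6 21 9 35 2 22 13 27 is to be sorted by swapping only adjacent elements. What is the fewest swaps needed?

Each adjacent swap fixes exactly one inversion, so the minimum swap count equals the number of inversions.
Count inversions — for each element, later elements that are smaller:
6: 2 → 1
21: 9, 2, 13 → 3
9: 2 → 1
35: 2, 22, 13, 27 → 4
2: none → 0
22: 13 → 1
13: none → 0
27: none → 0
Total inversions: 1 + 3 + 1 + 4 + 0 + 1 + 0 + 0 = 10

10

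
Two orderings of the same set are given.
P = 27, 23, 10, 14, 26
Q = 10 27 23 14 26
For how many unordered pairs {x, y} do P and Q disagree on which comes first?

2 disagreeing pairs

Assign each item its position (1..5) in the first ordering, then rewrite the second ordering as that position sequence:
positions: 27→1, 23→2, 10→3, 14→4, 26→5
second ordering as positions: [3, 1, 2, 4, 5]
Discordant pairs = inversions in this position sequence.
3: 1, 2 → 2
1: 0
2: 0
4: 0
5: 0
Total: 2 + 0 + 0 + 0 + 0 = 2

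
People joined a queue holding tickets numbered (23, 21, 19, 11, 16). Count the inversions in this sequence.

9

Out-of-order index pairs (0-indexed):
(0,1): 23 > 21
(0,2): 23 > 19
(0,3): 23 > 11
(0,4): 23 > 16
(1,2): 21 > 19
(1,3): 21 > 11
(1,4): 21 > 16
(2,3): 19 > 11
(2,4): 19 > 16
That's 9 pairs.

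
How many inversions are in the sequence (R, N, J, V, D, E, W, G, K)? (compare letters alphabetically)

Sweep left to right; for each value list the smaller values that follow it:
R: 6
N: 5
J: 3
V: 4
D: 0
E: 0
W: 2
G: 0
K: 0
Sum: 6 + 5 + 3 + 4 + 0 + 0 + 2 + 0 + 0 = 20

20 inversions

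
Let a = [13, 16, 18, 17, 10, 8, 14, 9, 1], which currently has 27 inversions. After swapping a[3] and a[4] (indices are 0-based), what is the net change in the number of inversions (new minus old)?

-1

Positions 3 and 4 hold 17 and 10; after swapping, the array is [13, 16, 18, 10, 17, 8, 14, 9, 1].
Element-by-element contributions:
13 → 10, 8, 9, 1 → 4
16 → 10, 8, 14, 9, 1 → 5
18 → 10, 17, 8, 14, 9, 1 → 6
10 → 8, 9, 1 → 3
17 → 8, 14, 9, 1 → 4
8 → 1 → 1
14 → 9, 1 → 2
9 → 1 → 1
1 → none → 0
Sum: 4 + 5 + 6 + 3 + 4 + 1 + 2 + 1 + 0 = 26
Change: 26 − 27 = -1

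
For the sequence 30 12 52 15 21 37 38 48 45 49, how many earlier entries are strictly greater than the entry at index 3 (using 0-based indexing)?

The element at index 3 is 15.
Elements before it: 30, 12, 52
Those larger than 15: 30, 52

2 such elements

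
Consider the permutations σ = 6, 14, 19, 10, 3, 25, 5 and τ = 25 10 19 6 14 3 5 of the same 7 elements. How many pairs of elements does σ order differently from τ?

There are 10 discordant pairs.

Assign each item its position (1..7) in the first ordering, then rewrite the second ordering as that position sequence:
positions: 6→1, 14→2, 19→3, 10→4, 3→5, 25→6, 5→7
second ordering as positions: [6, 4, 3, 1, 2, 5, 7]
Discordant pairs = inversions in this position sequence.
6: 4, 3, 1, 2, 5 → 5
4: 3, 1, 2 → 3
3: 1, 2 → 2
1: 0
2: 0
5: 0
7: 0
Total: 5 + 3 + 2 + 0 + 0 + 0 + 0 = 10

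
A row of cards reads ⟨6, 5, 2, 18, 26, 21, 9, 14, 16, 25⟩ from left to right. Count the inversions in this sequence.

14 out-of-order pairs

Count, for each position, how many later elements it exceeds:
6 → 5, 2 → 2
5 → 2 → 1
2 → none → 0
18 → 9, 14, 16 → 3
26 → 21, 9, 14, 16, 25 → 5
21 → 9, 14, 16 → 3
9 → none → 0
14 → none → 0
16 → none → 0
25 → none → 0
Sum: 2 + 1 + 0 + 3 + 5 + 3 + 0 + 0 + 0 + 0 = 14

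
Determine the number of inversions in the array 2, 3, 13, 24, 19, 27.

1

Listing every pair i<j with a[i]>a[j] (using 1-based positions):
(4,5): 24 > 19
That's 1 pair.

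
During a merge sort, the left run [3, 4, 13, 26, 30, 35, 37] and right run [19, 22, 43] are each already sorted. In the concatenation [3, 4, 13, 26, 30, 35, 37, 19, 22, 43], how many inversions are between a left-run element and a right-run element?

For each element r of the right run, count left-run elements greater than r:
r = 19: 26, 30, 35, 37 → 4
r = 22: 26, 30, 35, 37 → 4
r = 43: none → 0
Cross-inversions: 4 + 4 + 0 = 8

Cross-inversions: 8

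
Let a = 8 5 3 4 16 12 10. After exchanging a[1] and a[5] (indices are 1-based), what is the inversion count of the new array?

There are 9 inversions.

Positions 1 and 5 hold 8 and 16; after swapping, the array is [16, 5, 3, 4, 8, 12, 10].
Element-by-element contributions:
16 → 5, 3, 4, 8, 12, 10 → 6
5 → 3, 4 → 2
3 → none → 0
4 → none → 0
8 → none → 0
12 → 10 → 1
10 → none → 0
Sum: 6 + 2 + 0 + 0 + 0 + 1 + 0 = 9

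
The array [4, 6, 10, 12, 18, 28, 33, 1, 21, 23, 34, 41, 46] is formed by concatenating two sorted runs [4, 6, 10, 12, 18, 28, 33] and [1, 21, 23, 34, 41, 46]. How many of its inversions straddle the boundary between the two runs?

Take each right-half value and tally the left-half values above it:
r = 1: 4, 6, 10, 12, 18, 28, 33 → 7
r = 21: 28, 33 → 2
r = 23: 28, 33 → 2
r = 34: none → 0
r = 41: none → 0
r = 46: none → 0
Cross-inversions: 7 + 2 + 2 + 0 + 0 + 0 = 11

11 split inversions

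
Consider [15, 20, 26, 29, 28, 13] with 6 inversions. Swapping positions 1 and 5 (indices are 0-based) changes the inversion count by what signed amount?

-1

Positions 1 and 5 hold 20 and 13; after swapping, the array is [15, 13, 26, 29, 28, 20].
For each element, count later entries that are smaller:
15: 1
13: 0
26: 1
29: 2
28: 1
20: 0
Sum: 1 + 0 + 1 + 2 + 1 + 0 = 5
Change: 5 − 6 = -1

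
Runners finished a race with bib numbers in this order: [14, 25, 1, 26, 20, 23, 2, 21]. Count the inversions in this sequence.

14

For each element, count later entries that are smaller:
14: 2
25: 5
1: 0
26: 4
20: 1
23: 2
2: 0
21: 0
Sum: 2 + 5 + 0 + 4 + 1 + 2 + 0 + 0 = 14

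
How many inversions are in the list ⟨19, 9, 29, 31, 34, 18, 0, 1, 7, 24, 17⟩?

For each element, count later entries that are smaller:
19 → 9, 18, 0, 1, 7, 17 → 6
9 → 0, 1, 7 → 3
29 → 18, 0, 1, 7, 24, 17 → 6
31 → 18, 0, 1, 7, 24, 17 → 6
34 → 18, 0, 1, 7, 24, 17 → 6
18 → 0, 1, 7, 17 → 4
0 → none → 0
1 → none → 0
7 → none → 0
24 → 17 → 1
17 → none → 0
Sum: 6 + 3 + 6 + 6 + 6 + 4 + 0 + 0 + 0 + 1 + 0 = 32

32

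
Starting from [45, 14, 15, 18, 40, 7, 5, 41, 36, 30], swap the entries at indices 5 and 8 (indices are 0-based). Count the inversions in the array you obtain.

Positions 5 and 8 hold 7 and 36; after swapping, the array is [45, 14, 15, 18, 40, 36, 5, 41, 7, 30].
Element-by-element contributions:
45 → 14, 15, 18, 40, 36, 5, 41, 7, 30 → 9
14 → 5, 7 → 2
15 → 5, 7 → 2
18 → 5, 7 → 2
40 → 36, 5, 7, 30 → 4
36 → 5, 7, 30 → 3
5 → none → 0
41 → 7, 30 → 2
7 → none → 0
30 → none → 0
Sum: 9 + 2 + 2 + 2 + 4 + 3 + 0 + 2 + 0 + 0 = 24

24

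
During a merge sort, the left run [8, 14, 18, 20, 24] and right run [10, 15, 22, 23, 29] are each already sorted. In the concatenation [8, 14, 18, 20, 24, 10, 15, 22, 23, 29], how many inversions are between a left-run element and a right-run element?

There are 9 split inversions.

Count, for every r in R, how many entries of L exceed r:
r = 10: 14, 18, 20, 24 → 4
r = 15: 18, 20, 24 → 3
r = 22: 24 → 1
r = 23: 24 → 1
r = 29: none → 0
Cross-inversions: 4 + 3 + 1 + 1 + 0 = 9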